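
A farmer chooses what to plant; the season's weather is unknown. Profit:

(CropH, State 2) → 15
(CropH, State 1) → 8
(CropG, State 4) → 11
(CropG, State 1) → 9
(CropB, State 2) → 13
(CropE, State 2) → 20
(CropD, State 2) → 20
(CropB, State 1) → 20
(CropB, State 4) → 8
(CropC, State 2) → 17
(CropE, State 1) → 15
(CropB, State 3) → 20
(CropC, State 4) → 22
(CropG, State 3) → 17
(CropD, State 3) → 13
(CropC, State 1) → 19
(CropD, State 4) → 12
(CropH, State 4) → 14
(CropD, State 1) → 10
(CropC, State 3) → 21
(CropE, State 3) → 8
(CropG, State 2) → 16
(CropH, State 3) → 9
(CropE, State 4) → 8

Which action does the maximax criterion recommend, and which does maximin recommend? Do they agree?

Row maxima: CropH=15, CropB=20, CropC=22, CropE=20, CropD=20, CropG=17
Best best-case = 22 → CropC.
Row minima: CropH=8, CropB=8, CropC=17, CropE=8, CropD=10, CropG=9
Best worst-case = 17 → CropC.

maximax → CropC; maximin → CropC (agree)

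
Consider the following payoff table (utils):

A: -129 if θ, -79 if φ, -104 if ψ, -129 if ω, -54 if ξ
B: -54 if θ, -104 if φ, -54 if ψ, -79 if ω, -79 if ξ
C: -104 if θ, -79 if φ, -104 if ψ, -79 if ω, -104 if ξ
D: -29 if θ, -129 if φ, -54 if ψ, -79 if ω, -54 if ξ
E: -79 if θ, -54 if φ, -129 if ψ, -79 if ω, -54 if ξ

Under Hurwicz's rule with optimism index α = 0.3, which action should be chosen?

B

A: 0.3·(-54) + 0.7·(-129) = -106.5
B: 0.3·(-54) + 0.7·(-104) = -89
C: 0.3·(-79) + 0.7·(-104) = -96.5
D: 0.3·(-29) + 0.7·(-129) = -99
E: 0.3·(-54) + 0.7·(-129) = -106.5
Highest Hurwicz score = -89 → B.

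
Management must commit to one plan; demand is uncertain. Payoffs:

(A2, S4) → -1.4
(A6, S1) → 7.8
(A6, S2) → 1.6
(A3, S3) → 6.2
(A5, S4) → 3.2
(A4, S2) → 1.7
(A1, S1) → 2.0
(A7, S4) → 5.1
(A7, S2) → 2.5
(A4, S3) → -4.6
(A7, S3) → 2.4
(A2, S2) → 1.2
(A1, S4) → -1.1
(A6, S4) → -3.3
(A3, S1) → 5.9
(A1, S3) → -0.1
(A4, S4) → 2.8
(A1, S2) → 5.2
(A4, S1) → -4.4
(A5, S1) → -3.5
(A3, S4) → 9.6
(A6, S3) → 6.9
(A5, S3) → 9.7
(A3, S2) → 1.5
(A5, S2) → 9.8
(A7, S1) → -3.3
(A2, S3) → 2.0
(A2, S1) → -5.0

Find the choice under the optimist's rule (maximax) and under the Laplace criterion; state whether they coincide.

Row maxima: A1=5.2, A2=2.0, A3=9.6, A4=2.8, A5=9.8, A6=7.8, A7=5.1
Best best-case = 9.8 → A5.
Row averages: A1=1.5, A2=-0.8, A3=5.8, A4=-1.125, A5=4.8, A6=3.25, A7=1.675
Highest average = 5.8 → A3.

maximax → A5; laplace → A3 (disagree)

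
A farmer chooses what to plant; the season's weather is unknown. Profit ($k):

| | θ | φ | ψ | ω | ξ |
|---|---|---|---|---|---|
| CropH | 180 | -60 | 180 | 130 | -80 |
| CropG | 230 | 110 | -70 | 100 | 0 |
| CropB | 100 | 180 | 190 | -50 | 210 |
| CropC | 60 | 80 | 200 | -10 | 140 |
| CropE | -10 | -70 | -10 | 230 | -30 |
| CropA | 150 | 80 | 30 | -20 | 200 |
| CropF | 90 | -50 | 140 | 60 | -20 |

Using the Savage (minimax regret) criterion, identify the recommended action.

CropF

Column bests: θ=230, φ=180, ψ=200, ω=230, ξ=210.
CropH regrets: 50, 240, 20, 100, 290 → max 290
CropG regrets: 0, 70, 270, 130, 210 → max 270
CropB regrets: 130, 0, 10, 280, 0 → max 280
CropC regrets: 170, 100, 0, 240, 70 → max 240
CropE regrets: 240, 250, 210, 0, 240 → max 250
CropA regrets: 80, 100, 170, 250, 10 → max 250
CropF regrets: 140, 230, 60, 170, 230 → max 230
Smallest max regret = 230 → CropF.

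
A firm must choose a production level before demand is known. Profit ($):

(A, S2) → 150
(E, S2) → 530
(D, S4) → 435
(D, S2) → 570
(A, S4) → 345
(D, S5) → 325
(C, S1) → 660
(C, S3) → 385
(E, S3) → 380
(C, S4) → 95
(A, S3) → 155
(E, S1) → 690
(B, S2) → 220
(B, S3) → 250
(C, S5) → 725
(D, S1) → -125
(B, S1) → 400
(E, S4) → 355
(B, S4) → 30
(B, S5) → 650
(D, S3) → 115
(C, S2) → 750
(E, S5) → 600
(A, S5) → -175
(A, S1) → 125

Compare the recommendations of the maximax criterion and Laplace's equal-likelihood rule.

Row maxima: A=345, B=650, C=750, D=570, E=690
Best best-case = 750 → C.
Row averages: A=120, B=310, C=523, D=264, E=511
Highest average = 523 → C.

maximax → C; laplace → C (agree)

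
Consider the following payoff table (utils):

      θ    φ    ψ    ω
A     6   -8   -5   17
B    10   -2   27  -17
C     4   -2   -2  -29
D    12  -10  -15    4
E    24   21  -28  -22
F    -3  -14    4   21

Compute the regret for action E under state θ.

Best payoff under θ is 24.
Regret = 24 − 24 = 0.

0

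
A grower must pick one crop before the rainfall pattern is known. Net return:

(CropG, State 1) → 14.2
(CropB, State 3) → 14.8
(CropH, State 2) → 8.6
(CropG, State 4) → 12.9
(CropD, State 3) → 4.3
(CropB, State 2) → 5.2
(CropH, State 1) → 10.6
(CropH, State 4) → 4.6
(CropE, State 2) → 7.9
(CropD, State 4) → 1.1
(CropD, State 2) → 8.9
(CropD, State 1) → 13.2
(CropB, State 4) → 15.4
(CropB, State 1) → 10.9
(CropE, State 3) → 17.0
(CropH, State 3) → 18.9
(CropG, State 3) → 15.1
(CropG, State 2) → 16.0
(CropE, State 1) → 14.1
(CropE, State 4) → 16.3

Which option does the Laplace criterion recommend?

Row averages: CropH=10.675, CropE=13.825, CropB=11.575, CropG=14.55, CropD=6.875
Highest average = 14.55 → CropG.

CropG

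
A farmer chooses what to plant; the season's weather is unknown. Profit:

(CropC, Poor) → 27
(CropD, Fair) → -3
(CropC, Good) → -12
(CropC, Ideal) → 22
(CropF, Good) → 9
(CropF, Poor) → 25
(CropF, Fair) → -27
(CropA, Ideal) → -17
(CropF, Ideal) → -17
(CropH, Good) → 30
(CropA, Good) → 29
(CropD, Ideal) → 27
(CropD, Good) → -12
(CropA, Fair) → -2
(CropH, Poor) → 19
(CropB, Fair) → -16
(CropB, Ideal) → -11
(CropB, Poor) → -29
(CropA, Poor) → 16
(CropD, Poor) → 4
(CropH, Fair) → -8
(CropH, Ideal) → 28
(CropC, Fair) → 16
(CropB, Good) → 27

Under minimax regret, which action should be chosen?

Column bests: Poor=27, Fair=16, Good=30, Ideal=28.
CropB regrets: 56, 32, 3, 39 → max 56
CropF regrets: 2, 43, 21, 45 → max 45
CropD regrets: 23, 19, 42, 1 → max 42
CropH regrets: 8, 24, 0, 0 → max 24
CropC regrets: 0, 0, 42, 6 → max 42
CropA regrets: 11, 18, 1, 45 → max 45
Smallest max regret = 24 → CropH.

CropH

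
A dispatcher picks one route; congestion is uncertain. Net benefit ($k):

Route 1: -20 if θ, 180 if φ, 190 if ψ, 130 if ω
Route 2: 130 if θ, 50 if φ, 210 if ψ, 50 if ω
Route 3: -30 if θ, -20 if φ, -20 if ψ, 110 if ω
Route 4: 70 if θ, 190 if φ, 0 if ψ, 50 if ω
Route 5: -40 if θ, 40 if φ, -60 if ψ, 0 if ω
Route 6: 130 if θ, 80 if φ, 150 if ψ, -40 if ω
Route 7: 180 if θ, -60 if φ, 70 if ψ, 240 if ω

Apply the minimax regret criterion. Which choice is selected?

Column bests: θ=180, φ=190, ψ=210, ω=240.
Route 1 regrets: 200, 10, 20, 110 → max 200
Route 2 regrets: 50, 140, 0, 190 → max 190
Route 3 regrets: 210, 210, 230, 130 → max 230
Route 4 regrets: 110, 0, 210, 190 → max 210
Route 5 regrets: 220, 150, 270, 240 → max 270
Route 6 regrets: 50, 110, 60, 280 → max 280
Route 7 regrets: 0, 250, 140, 0 → max 250
Smallest max regret = 190 → Route 2.

Route 2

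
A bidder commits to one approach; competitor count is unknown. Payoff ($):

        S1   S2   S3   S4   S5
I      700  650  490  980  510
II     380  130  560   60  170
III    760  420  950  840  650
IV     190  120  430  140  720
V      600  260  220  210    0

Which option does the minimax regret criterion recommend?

III

Column bests: S1=760, S2=650, S3=950, S4=980, S5=720.
I regrets: 60, 0, 460, 0, 210 → max 460
II regrets: 380, 520, 390, 920, 550 → max 920
III regrets: 0, 230, 0, 140, 70 → max 230
IV regrets: 570, 530, 520, 840, 0 → max 840
V regrets: 160, 390, 730, 770, 720 → max 770
Smallest max regret = 230 → III.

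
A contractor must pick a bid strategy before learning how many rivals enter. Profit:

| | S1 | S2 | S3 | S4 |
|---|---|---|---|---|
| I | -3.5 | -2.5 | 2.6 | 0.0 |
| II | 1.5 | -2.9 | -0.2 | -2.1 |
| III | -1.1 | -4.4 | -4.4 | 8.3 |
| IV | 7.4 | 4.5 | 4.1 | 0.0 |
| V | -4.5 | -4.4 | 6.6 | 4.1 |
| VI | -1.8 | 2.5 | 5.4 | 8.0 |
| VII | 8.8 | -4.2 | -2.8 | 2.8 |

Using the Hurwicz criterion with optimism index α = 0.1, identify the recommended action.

I: 0.1·2.6 + 0.9·(-3.5) = -2.89
II: 0.1·1.5 + 0.9·(-2.9) = -2.46
III: 0.1·8.3 + 0.9·(-4.4) = -3.13
IV: 0.1·7.4 + 0.9·0.0 = 0.74
V: 0.1·6.6 + 0.9·(-4.5) = -3.39
VI: 0.1·8.0 + 0.9·(-1.8) = -0.82
VII: 0.1·8.8 + 0.9·(-4.2) = -2.9
Highest Hurwicz score = 0.74 → IV.

IV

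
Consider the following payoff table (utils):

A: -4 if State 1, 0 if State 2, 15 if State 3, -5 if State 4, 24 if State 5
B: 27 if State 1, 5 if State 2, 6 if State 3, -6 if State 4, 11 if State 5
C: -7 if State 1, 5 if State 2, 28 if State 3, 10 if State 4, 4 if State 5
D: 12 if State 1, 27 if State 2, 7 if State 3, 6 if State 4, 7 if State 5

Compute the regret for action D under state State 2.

Best payoff under State 2 is 27.
Regret = 27 − 27 = 0.

0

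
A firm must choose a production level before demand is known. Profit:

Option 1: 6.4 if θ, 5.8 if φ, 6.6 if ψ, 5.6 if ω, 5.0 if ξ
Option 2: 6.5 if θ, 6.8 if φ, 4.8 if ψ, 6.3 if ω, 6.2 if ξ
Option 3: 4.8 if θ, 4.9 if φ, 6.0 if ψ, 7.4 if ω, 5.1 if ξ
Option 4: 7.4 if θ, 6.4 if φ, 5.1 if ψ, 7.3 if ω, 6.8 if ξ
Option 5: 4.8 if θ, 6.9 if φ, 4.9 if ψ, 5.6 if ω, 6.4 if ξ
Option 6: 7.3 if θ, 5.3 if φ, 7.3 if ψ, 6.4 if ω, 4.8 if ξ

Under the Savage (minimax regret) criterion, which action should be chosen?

Option 1

Column bests: θ=7.4, φ=6.9, ψ=7.3, ω=7.4, ξ=6.8.
Option 1 regrets: 1.0, 1.1, 0.7, 1.8, 1.8 → max 1.8
Option 2 regrets: 0.9, 0.1, 2.5, 1.1, 0.6 → max 2.5
Option 3 regrets: 2.6, 2.0, 1.3, 0.0, 1.7 → max 2.6
Option 4 regrets: 0.0, 0.5, 2.2, 0.1, 0.0 → max 2.2
Option 5 regrets: 2.6, 0.0, 2.4, 1.8, 0.4 → max 2.6
Option 6 regrets: 0.1, 1.6, 0.0, 1.0, 2.0 → max 2.0
Smallest max regret = 1.8 → Option 1.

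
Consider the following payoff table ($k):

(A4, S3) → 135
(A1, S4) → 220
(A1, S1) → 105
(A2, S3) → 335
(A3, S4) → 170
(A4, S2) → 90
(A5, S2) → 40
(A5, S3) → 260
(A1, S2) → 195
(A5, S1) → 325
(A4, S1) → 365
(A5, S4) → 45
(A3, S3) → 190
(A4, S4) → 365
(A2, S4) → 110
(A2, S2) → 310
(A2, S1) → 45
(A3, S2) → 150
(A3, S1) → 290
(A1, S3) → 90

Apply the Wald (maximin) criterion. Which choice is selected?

A3

Row minima: A1=90, A2=45, A3=150, A4=90, A5=40
Best worst-case = 150 → A3.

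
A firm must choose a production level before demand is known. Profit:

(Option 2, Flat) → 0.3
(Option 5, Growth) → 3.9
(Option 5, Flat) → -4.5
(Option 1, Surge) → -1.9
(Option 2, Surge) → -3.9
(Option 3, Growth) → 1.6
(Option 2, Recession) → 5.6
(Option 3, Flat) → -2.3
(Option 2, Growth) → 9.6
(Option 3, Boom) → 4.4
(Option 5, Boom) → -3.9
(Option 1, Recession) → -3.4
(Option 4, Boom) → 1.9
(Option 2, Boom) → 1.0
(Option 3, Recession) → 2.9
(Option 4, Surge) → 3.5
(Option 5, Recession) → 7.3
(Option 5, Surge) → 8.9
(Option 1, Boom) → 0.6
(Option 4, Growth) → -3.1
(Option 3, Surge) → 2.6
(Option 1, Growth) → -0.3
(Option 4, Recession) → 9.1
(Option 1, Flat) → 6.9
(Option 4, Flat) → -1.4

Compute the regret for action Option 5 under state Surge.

Best payoff under Surge is 8.9.
Regret = 8.9 − 8.9 = 0.0.

0.0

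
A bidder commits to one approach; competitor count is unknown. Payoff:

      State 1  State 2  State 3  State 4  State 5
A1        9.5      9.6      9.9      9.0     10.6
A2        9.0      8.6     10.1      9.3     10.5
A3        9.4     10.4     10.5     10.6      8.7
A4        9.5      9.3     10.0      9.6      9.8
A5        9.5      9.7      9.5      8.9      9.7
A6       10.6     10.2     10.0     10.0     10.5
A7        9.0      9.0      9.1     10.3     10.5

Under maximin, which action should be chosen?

Row minima: A1=9.0, A2=8.6, A3=8.7, A4=9.3, A5=8.9, A6=10.0, A7=9.0
Best worst-case = 10.0 → A6.

A6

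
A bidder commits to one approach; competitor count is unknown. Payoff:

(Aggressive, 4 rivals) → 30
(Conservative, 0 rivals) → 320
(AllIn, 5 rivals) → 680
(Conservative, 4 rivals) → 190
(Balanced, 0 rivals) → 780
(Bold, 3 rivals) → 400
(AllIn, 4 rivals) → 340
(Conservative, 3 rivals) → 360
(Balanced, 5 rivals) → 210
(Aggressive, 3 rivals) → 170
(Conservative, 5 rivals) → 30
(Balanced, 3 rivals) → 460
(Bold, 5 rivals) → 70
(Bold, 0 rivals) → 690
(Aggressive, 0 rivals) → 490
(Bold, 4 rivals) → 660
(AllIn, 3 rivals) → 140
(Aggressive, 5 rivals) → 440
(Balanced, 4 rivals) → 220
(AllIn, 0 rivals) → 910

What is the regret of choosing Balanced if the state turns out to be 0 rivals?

Best payoff under 0 rivals is 910.
Regret = 910 − 780 = 130.

130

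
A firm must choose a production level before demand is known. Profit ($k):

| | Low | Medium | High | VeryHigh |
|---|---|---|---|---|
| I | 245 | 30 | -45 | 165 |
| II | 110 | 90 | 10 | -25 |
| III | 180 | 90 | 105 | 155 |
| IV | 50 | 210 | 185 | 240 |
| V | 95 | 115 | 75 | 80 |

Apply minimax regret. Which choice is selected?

III

Column bests: Low=245, Medium=210, High=185, VeryHigh=240.
I regrets: 0, 180, 230, 75 → max 230
II regrets: 135, 120, 175, 265 → max 265
III regrets: 65, 120, 80, 85 → max 120
IV regrets: 195, 0, 0, 0 → max 195
V regrets: 150, 95, 110, 160 → max 160
Smallest max regret = 120 → III.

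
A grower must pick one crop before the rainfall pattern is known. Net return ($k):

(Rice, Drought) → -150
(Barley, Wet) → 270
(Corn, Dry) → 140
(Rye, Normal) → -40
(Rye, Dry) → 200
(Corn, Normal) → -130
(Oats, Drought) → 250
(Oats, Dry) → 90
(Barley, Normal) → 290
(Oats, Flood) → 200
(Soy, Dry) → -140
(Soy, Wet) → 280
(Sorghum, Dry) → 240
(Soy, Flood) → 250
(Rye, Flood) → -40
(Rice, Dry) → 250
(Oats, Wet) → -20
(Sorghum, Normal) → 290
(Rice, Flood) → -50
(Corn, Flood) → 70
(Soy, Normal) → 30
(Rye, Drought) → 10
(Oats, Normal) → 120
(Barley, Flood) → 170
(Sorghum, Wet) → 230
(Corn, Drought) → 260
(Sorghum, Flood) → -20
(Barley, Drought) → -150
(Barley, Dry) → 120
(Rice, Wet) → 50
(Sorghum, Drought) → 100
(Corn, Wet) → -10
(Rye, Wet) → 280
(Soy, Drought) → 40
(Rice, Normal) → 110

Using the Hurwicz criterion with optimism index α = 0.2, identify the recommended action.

Sorghum: 0.2·290 + 0.8·(-20) = 42
Soy: 0.2·280 + 0.8·(-140) = -56
Oats: 0.2·250 + 0.8·(-20) = 34
Rice: 0.2·250 + 0.8·(-150) = -70
Rye: 0.2·280 + 0.8·(-40) = 24
Barley: 0.2·290 + 0.8·(-150) = -62
Corn: 0.2·260 + 0.8·(-130) = -52
Highest Hurwicz score = 42 → Sorghum.

Sorghum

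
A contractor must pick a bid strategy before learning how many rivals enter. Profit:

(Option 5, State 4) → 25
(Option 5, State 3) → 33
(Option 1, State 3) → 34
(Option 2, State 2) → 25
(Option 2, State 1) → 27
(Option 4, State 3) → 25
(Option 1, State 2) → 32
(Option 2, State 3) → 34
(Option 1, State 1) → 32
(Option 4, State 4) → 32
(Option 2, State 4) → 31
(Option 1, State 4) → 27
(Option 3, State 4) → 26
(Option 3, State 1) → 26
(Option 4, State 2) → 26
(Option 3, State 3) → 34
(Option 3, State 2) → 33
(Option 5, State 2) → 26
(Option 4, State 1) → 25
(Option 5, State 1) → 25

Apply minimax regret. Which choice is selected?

Column bests: State 1=32, State 2=33, State 3=34, State 4=32.
Option 1 regrets: 0, 1, 0, 5 → max 5
Option 2 regrets: 5, 8, 0, 1 → max 8
Option 3 regrets: 6, 0, 0, 6 → max 6
Option 4 regrets: 7, 7, 9, 0 → max 9
Option 5 regrets: 7, 7, 1, 7 → max 7
Smallest max regret = 5 → Option 1.

Option 1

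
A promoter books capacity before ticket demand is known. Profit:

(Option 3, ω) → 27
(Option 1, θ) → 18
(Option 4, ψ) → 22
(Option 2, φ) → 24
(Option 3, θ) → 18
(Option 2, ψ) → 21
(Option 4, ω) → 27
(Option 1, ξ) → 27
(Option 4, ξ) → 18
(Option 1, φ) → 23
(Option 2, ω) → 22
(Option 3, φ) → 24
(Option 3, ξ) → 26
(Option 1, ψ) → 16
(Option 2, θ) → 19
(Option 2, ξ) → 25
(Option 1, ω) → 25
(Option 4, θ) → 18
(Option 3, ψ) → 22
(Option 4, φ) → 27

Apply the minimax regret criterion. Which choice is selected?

Column bests: θ=19, φ=27, ψ=22, ω=27, ξ=27.
Option 1 regrets: 1, 4, 6, 2, 0 → max 6
Option 2 regrets: 0, 3, 1, 5, 2 → max 5
Option 3 regrets: 1, 3, 0, 0, 1 → max 3
Option 4 regrets: 1, 0, 0, 0, 9 → max 9
Smallest max regret = 3 → Option 3.

Option 3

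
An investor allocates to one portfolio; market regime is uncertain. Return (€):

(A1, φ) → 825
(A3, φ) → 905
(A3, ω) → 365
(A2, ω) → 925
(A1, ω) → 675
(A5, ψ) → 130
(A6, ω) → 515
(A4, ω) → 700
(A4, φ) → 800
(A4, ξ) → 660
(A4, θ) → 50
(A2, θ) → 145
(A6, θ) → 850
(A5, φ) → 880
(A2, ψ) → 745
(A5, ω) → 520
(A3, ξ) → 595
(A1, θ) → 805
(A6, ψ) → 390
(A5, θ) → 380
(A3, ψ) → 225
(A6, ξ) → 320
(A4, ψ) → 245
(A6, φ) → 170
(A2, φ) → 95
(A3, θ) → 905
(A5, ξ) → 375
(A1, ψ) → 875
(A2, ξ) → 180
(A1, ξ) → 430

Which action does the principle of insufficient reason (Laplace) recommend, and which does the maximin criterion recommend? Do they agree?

laplace → A1; maximin → A1 (agree)

Row averages: A1=722, A2=418, A3=599, A4=491, A5=457, A6=449
Highest average = 722 → A1.
Row minima: A1=430, A2=95, A3=225, A4=50, A5=130, A6=170
Best worst-case = 430 → A1.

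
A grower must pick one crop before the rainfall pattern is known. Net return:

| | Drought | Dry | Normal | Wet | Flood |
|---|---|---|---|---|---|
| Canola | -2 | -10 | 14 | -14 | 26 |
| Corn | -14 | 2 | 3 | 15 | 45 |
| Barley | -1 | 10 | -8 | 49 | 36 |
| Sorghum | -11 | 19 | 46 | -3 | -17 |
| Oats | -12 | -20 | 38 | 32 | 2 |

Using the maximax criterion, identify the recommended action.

Row maxima: Canola=26, Corn=45, Barley=49, Sorghum=46, Oats=38
Best best-case = 49 → Barley.

Barley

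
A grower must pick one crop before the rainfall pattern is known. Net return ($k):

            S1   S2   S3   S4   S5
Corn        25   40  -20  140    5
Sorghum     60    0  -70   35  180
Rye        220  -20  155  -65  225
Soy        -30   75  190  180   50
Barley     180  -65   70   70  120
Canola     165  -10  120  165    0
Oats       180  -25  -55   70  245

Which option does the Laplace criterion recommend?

Row averages: Corn=38, Sorghum=41, Rye=103, Soy=93, Barley=75, Canola=88, Oats=83
Highest average = 103 → Rye.

Rye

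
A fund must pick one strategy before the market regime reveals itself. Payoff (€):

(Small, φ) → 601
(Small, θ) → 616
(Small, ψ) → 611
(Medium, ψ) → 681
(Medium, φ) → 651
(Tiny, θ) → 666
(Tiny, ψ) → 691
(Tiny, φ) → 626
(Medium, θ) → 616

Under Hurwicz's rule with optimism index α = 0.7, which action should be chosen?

Tiny: 0.7·691 + 0.3·626 = 671.5
Small: 0.7·616 + 0.3·601 = 611.5
Medium: 0.7·681 + 0.3·616 = 661.5
Highest Hurwicz score = 671.5 → Tiny.

Tiny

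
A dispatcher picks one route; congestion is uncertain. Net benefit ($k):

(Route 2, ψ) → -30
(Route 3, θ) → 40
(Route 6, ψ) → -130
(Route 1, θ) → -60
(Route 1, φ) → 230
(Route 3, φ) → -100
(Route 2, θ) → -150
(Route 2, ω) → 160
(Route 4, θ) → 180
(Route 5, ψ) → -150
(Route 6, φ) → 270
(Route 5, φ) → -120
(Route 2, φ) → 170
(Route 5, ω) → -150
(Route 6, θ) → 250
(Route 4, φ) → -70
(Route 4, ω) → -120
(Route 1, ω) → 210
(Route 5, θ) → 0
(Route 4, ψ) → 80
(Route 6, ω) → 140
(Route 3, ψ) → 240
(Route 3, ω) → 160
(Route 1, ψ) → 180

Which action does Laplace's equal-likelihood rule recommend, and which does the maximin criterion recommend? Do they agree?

laplace → Route 1; maximin → Route 1 (agree)

Row averages: Route 1=140, Route 2=37.5, Route 3=85, Route 4=17.5, Route 5=-105, Route 6=132.5
Highest average = 140 → Route 1.
Row minima: Route 1=-60, Route 2=-150, Route 3=-100, Route 4=-120, Route 5=-150, Route 6=-130
Best worst-case = -60 → Route 1.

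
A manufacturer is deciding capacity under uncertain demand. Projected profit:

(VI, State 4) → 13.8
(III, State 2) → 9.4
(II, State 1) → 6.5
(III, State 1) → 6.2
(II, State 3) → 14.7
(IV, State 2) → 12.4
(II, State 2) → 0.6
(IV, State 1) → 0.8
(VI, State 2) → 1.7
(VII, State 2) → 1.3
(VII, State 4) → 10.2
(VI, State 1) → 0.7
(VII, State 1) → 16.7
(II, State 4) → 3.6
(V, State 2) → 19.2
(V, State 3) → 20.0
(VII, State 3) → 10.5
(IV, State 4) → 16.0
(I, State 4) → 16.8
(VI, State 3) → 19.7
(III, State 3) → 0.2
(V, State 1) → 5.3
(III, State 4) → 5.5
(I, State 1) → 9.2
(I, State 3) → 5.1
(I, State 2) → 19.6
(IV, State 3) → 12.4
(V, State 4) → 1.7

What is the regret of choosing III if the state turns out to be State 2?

10.2

Best payoff under State 2 is 19.6.
Regret = 19.6 − 9.4 = 10.2.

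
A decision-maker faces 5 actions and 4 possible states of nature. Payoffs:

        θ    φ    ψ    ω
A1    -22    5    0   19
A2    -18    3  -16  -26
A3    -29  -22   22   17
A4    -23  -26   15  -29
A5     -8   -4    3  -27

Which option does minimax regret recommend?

A1

Column bests: θ=-8, φ=5, ψ=22, ω=19.
A1 regrets: 14, 0, 22, 0 → max 22
A2 regrets: 10, 2, 38, 45 → max 45
A3 regrets: 21, 27, 0, 2 → max 27
A4 regrets: 15, 31, 7, 48 → max 48
A5 regrets: 0, 9, 19, 46 → max 46
Smallest max regret = 22 → A1.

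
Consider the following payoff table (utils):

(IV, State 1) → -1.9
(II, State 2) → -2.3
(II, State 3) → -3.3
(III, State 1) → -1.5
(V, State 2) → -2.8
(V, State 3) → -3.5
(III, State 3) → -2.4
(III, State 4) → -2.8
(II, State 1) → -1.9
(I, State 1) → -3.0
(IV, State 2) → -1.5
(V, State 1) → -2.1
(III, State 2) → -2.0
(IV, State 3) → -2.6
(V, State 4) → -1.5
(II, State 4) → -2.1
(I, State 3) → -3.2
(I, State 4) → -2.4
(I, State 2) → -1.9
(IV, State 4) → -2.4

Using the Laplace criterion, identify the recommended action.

IV

Row averages: I=-2.625, II=-2.4, III=-2.175, IV=-2.1, V=-2.475
Highest average = -2.1 → IV.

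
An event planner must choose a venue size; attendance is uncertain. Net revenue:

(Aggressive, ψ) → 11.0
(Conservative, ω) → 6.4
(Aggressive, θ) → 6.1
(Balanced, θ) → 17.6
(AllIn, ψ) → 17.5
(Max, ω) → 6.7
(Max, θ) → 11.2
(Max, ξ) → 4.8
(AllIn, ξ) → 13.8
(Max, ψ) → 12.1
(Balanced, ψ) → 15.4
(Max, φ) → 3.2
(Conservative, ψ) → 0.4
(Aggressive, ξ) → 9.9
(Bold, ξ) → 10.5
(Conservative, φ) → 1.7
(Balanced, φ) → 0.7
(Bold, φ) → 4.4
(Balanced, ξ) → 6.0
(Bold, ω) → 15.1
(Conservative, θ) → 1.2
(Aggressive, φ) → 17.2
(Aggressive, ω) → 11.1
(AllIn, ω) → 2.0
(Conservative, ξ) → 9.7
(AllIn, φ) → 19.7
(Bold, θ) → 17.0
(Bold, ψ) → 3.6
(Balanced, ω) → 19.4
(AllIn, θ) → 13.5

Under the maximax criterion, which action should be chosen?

Row maxima: Conservative=9.7, Balanced=19.4, Aggressive=17.2, Bold=17.0, AllIn=19.7, Max=12.1
Best best-case = 19.7 → AllIn.

AllIn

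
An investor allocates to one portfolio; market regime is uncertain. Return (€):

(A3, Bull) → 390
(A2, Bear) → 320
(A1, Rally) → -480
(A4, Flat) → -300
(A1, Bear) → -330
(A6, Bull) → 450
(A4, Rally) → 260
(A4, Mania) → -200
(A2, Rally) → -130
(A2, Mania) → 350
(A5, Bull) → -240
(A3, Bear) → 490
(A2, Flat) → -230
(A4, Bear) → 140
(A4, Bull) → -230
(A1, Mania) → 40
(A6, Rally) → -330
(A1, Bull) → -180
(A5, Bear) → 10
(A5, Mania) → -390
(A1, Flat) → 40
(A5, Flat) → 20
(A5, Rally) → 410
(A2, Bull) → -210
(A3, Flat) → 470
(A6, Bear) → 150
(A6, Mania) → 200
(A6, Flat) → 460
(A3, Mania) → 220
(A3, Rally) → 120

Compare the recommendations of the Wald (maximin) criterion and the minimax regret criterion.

maximin → A3; minimax regret → A3 (agree)

Row minima: A1=-480, A2=-230, A3=120, A4=-300, A5=-390, A6=-330
Best worst-case = 120 → A3.
Column bests: Bear=490, Flat=470, Bull=450, Rally=410, Mania=350.
A1 regrets: 820, 430, 630, 890, 310 → max 890
A2 regrets: 170, 700, 660, 540, 0 → max 700
A3 regrets: 0, 0, 60, 290, 130 → max 290
A4 regrets: 350, 770, 680, 150, 550 → max 770
A5 regrets: 480, 450, 690, 0, 740 → max 740
A6 regrets: 340, 10, 0, 740, 150 → max 740
Smallest max regret = 290 → A3.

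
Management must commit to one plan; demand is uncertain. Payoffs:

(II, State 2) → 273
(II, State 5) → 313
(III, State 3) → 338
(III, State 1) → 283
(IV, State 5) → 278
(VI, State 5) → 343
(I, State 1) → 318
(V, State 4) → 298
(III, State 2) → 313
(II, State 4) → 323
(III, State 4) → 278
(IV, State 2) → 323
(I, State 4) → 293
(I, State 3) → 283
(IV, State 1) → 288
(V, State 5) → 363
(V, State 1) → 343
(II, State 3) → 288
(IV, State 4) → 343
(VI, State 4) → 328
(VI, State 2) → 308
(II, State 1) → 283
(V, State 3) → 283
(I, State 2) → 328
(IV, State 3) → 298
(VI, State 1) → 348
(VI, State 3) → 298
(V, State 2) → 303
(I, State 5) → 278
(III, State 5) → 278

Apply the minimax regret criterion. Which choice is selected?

VI

Column bests: State 1=348, State 2=328, State 3=338, State 4=343, State 5=363.
I regrets: 30, 0, 55, 50, 85 → max 85
II regrets: 65, 55, 50, 20, 50 → max 65
III regrets: 65, 15, 0, 65, 85 → max 85
IV regrets: 60, 5, 40, 0, 85 → max 85
V regrets: 5, 25, 55, 45, 0 → max 55
VI regrets: 0, 20, 40, 15, 20 → max 40
Smallest max regret = 40 → VI.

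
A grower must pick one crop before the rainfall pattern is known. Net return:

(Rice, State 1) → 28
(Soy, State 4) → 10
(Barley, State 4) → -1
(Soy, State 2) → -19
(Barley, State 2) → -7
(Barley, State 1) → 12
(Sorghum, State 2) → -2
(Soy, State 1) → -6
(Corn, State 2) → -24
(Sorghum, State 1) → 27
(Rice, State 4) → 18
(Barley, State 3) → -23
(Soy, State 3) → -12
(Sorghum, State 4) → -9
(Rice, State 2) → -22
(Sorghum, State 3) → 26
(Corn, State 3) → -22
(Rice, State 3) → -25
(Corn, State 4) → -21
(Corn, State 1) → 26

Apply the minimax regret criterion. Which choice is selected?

Sorghum

Column bests: State 1=28, State 2=-2, State 3=26, State 4=18.
Barley regrets: 16, 5, 49, 19 → max 49
Sorghum regrets: 1, 0, 0, 27 → max 27
Corn regrets: 2, 22, 48, 39 → max 48
Soy regrets: 34, 17, 38, 8 → max 38
Rice regrets: 0, 20, 51, 0 → max 51
Smallest max regret = 27 → Sorghum.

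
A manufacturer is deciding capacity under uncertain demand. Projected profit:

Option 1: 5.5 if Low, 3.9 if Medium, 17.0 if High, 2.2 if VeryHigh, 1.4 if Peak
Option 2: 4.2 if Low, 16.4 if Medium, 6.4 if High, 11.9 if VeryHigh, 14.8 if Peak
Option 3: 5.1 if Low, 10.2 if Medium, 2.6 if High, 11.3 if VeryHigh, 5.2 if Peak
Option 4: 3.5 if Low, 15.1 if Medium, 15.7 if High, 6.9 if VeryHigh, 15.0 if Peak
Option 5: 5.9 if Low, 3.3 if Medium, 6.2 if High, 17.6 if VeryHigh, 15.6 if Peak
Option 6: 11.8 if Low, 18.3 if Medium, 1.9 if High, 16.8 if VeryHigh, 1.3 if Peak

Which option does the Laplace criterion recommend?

Row averages: Option 1=6, Option 2=10.74, Option 3=6.88, Option 4=11.24, Option 5=9.72, Option 6=10.02
Highest average = 11.24 → Option 4.

Option 4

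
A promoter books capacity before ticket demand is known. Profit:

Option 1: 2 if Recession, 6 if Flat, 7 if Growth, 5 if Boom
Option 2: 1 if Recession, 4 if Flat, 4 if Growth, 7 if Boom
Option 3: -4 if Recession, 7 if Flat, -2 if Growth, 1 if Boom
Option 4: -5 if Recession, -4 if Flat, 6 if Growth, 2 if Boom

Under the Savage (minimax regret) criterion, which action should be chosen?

Option 1

Column bests: Recession=2, Flat=7, Growth=7, Boom=7.
Option 1 regrets: 0, 1, 0, 2 → max 2
Option 2 regrets: 1, 3, 3, 0 → max 3
Option 3 regrets: 6, 0, 9, 6 → max 9
Option 4 regrets: 7, 11, 1, 5 → max 11
Smallest max regret = 2 → Option 1.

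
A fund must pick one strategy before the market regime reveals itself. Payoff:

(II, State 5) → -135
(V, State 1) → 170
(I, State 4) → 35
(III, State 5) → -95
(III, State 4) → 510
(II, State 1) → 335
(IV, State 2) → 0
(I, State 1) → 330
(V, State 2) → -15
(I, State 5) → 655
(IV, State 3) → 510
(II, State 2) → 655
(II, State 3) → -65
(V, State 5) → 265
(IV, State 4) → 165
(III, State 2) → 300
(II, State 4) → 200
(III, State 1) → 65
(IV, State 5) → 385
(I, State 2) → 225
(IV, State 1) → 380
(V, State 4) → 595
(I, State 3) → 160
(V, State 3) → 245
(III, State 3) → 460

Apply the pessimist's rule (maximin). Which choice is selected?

Row minima: I=35, II=-135, III=-95, IV=0, V=-15
Best worst-case = 35 → I.

I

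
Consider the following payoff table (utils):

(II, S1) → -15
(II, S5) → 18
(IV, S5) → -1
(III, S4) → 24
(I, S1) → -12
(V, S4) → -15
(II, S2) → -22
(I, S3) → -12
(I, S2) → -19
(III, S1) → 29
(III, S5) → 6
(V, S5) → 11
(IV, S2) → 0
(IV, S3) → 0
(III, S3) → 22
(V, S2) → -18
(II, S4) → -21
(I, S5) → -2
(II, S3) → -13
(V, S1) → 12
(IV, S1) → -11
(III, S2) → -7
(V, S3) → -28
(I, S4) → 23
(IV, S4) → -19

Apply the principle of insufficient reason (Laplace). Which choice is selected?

Row averages: I=-4.4, II=-10.6, III=14.8, IV=-6.2, V=-7.6
Highest average = 14.8 → III.

III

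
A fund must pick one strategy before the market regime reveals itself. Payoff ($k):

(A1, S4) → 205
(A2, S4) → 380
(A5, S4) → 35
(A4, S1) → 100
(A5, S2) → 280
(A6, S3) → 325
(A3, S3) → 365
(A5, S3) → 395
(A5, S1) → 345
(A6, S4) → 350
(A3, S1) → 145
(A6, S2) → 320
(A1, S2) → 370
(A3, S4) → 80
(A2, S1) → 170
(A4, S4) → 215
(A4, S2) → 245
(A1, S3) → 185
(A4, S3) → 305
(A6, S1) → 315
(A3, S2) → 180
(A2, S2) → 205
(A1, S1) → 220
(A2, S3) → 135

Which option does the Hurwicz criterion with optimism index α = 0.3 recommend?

A6

A1: 0.3·370 + 0.7·185 = 240.5
A2: 0.3·380 + 0.7·135 = 208.5
A3: 0.3·365 + 0.7·80 = 165.5
A4: 0.3·305 + 0.7·100 = 161.5
A5: 0.3·395 + 0.7·35 = 143
A6: 0.3·350 + 0.7·315 = 325.5
Highest Hurwicz score = 325.5 → A6.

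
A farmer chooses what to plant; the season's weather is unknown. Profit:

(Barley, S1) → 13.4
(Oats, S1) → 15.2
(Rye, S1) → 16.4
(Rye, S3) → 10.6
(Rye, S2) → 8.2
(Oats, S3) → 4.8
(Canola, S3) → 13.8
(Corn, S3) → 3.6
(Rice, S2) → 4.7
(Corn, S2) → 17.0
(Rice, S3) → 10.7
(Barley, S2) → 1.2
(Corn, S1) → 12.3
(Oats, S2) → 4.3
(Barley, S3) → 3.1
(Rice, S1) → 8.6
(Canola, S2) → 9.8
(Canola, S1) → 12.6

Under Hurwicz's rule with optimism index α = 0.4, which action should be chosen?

Rye

Oats: 0.4·15.2 + 0.6·4.3 = 8.66
Rice: 0.4·10.7 + 0.6·4.7 = 7.1
Barley: 0.4·13.4 + 0.6·1.2 = 6.08
Corn: 0.4·17.0 + 0.6·3.6 = 8.96
Canola: 0.4·13.8 + 0.6·9.8 = 11.4
Rye: 0.4·16.4 + 0.6·8.2 = 11.48
Highest Hurwicz score = 11.48 → Rye.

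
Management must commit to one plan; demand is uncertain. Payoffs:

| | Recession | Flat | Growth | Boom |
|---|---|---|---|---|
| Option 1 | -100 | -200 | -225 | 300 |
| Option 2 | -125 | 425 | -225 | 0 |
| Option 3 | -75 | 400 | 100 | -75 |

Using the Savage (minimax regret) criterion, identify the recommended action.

Option 2

Column bests: Recession=-75, Flat=425, Growth=100, Boom=300.
Option 1 regrets: 25, 625, 325, 0 → max 625
Option 2 regrets: 50, 0, 325, 300 → max 325
Option 3 regrets: 0, 25, 0, 375 → max 375
Smallest max regret = 325 → Option 2.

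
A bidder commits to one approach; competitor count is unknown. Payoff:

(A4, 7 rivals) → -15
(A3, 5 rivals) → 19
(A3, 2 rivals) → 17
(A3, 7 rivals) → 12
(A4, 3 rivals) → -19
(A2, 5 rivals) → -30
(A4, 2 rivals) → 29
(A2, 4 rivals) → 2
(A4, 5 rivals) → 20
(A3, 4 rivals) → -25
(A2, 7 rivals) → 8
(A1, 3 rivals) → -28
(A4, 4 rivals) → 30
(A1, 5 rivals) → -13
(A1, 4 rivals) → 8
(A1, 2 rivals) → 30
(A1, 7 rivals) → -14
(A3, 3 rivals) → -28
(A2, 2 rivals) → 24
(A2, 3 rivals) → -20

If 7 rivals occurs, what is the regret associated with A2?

Best payoff under 7 rivals is 12.
Regret = 12 − 8 = 4.

4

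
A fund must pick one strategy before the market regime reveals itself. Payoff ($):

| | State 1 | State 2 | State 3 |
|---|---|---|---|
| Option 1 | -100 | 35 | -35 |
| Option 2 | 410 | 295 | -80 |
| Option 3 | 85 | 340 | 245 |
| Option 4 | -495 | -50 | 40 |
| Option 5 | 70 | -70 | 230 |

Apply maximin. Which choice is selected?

Option 3

Row minima: Option 1=-100, Option 2=-80, Option 3=85, Option 4=-495, Option 5=-70
Best worst-case = 85 → Option 3.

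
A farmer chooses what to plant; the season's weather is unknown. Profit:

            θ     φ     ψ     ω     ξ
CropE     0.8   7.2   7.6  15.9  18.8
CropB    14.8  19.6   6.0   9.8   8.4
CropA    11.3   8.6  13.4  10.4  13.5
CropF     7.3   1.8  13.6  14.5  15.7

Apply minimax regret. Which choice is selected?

CropB

Column bests: θ=14.8, φ=19.6, ψ=13.6, ω=15.9, ξ=18.8.
CropE regrets: 14.0, 12.4, 6.0, 0.0, 0.0 → max 14.0
CropB regrets: 0.0, 0.0, 7.6, 6.1, 10.4 → max 10.4
CropA regrets: 3.5, 11.0, 0.2, 5.5, 5.3 → max 11.0
CropF regrets: 7.5, 17.8, 0.0, 1.4, 3.1 → max 17.8
Smallest max regret = 10.4 → CropB.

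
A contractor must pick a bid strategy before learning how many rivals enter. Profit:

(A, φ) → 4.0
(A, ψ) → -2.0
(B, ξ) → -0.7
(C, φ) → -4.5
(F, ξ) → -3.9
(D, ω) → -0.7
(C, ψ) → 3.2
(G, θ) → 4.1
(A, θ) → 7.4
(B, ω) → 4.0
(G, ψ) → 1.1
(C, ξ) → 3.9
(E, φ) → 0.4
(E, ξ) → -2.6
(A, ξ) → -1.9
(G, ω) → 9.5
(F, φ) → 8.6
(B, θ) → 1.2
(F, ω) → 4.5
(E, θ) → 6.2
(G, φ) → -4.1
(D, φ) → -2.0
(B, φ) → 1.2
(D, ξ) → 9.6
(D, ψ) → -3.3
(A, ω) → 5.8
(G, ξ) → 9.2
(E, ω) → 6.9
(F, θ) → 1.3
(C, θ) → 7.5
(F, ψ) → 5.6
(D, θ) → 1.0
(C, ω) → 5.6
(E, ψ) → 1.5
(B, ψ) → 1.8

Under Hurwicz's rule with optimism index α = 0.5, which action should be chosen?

A: 0.5·7.4 + 0.5·(-2.0) = 2.7
B: 0.5·4.0 + 0.5·(-0.7) = 1.65
C: 0.5·7.5 + 0.5·(-4.5) = 1.5
D: 0.5·9.6 + 0.5·(-3.3) = 3.15
E: 0.5·6.9 + 0.5·(-2.6) = 2.15
F: 0.5·8.6 + 0.5·(-3.9) = 2.35
G: 0.5·9.5 + 0.5·(-4.1) = 2.7
Highest Hurwicz score = 3.15 → D.

D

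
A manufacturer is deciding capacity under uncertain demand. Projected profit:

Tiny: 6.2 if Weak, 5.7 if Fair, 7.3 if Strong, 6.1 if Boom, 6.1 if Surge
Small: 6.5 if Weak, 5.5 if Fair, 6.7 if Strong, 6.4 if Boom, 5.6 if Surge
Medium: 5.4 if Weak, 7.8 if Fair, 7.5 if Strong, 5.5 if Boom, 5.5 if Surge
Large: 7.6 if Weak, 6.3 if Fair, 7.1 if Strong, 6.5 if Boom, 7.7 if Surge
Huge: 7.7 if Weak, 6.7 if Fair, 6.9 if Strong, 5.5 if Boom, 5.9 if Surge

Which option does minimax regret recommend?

Large

Column bests: Weak=7.7, Fair=7.8, Strong=7.5, Boom=6.5, Surge=7.7.
Tiny regrets: 1.5, 2.1, 0.2, 0.4, 1.6 → max 2.1
Small regrets: 1.2, 2.3, 0.8, 0.1, 2.1 → max 2.3
Medium regrets: 2.3, 0.0, 0.0, 1.0, 2.2 → max 2.3
Large regrets: 0.1, 1.5, 0.4, 0.0, 0.0 → max 1.5
Huge regrets: 0.0, 1.1, 0.6, 1.0, 1.8 → max 1.8
Smallest max regret = 1.5 → Large.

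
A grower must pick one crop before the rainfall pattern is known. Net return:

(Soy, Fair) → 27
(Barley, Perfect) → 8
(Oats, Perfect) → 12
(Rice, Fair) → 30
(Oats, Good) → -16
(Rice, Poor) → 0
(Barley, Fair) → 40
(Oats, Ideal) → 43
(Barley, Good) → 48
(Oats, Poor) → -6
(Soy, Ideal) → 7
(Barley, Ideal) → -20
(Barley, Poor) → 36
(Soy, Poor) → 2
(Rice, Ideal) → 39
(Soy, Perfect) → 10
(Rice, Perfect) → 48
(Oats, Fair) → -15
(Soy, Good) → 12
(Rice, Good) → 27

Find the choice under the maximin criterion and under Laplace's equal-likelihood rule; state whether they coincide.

maximin → Soy; laplace → Rice (disagree)

Row minima: Barley=-20, Rice=0, Oats=-16, Soy=2
Best worst-case = 2 → Soy.
Row averages: Barley=22.4, Rice=28.8, Oats=3.6, Soy=11.6
Highest average = 28.8 → Rice.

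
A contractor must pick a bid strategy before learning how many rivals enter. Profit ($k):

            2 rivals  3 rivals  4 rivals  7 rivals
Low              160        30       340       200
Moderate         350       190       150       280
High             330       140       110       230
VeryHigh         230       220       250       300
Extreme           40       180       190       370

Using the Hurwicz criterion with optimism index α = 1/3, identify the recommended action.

Low: 1/3·340 + 2/3·30 = 400/3
Moderate: 1/3·350 + 2/3·150 = 650/3
High: 1/3·330 + 2/3·110 = 550/3
VeryHigh: 1/3·300 + 2/3·220 = 740/3
Extreme: 1/3·370 + 2/3·40 = 150
Highest Hurwicz score = 740/3 → VeryHigh.

VeryHigh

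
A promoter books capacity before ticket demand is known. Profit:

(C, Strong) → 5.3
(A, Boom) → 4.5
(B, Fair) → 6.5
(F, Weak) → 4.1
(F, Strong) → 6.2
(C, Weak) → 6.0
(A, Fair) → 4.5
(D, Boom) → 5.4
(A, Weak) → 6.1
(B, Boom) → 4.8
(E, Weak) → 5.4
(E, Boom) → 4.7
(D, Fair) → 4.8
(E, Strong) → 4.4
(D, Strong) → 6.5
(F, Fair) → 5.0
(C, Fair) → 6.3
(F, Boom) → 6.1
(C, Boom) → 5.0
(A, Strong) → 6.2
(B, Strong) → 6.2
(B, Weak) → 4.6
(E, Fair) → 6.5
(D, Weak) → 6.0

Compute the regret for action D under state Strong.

0.0

Best payoff under Strong is 6.5.
Regret = 6.5 − 6.5 = 0.0.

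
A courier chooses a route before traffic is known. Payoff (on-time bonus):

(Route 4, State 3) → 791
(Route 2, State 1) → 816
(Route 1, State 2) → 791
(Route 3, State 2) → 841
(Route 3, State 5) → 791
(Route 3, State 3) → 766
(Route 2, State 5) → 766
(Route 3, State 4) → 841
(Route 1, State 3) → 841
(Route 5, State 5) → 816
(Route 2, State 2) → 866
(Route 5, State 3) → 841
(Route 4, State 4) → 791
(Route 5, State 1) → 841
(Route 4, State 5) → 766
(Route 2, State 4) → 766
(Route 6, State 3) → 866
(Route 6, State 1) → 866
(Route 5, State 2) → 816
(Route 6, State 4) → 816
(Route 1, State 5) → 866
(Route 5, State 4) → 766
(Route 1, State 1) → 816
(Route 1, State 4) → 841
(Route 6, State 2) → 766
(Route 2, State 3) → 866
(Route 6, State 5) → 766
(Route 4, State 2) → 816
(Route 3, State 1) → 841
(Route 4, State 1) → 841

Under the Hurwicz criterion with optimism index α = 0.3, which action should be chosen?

Route 1

Route 1: 0.3·866 + 0.7·791 = 813.5
Route 2: 0.3·866 + 0.7·766 = 796
Route 3: 0.3·841 + 0.7·766 = 788.5
Route 4: 0.3·841 + 0.7·766 = 788.5
Route 5: 0.3·841 + 0.7·766 = 788.5
Route 6: 0.3·866 + 0.7·766 = 796
Highest Hurwicz score = 813.5 → Route 1.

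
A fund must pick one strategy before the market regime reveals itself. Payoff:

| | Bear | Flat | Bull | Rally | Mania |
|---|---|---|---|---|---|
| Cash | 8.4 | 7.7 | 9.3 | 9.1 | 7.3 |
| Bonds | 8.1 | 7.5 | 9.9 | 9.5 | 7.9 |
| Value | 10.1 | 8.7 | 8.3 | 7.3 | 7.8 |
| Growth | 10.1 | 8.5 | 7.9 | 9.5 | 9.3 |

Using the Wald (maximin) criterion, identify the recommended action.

Growth

Row minima: Cash=7.3, Bonds=7.5, Value=7.3, Growth=7.9
Best worst-case = 7.9 → Growth.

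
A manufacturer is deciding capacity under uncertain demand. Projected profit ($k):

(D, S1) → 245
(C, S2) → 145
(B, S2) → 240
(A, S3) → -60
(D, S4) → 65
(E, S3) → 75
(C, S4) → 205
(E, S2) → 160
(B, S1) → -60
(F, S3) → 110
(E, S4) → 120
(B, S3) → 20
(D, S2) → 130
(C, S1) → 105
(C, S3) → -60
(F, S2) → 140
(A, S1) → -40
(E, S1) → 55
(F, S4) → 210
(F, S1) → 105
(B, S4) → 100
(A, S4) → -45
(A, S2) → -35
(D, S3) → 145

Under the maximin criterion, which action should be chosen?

F

Row minima: A=-60, B=-60, C=-60, D=65, E=55, F=105
Best worst-case = 105 → F.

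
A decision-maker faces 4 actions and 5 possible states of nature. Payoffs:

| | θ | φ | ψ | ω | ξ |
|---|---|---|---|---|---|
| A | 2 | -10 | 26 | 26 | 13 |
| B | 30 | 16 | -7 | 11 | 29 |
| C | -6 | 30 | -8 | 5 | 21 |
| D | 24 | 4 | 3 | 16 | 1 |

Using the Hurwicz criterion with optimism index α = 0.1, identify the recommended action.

D

A: 0.1·26 + 0.9·(-10) = -6.4
B: 0.1·30 + 0.9·(-7) = -3.3
C: 0.1·30 + 0.9·(-8) = -4.2
D: 0.1·24 + 0.9·1 = 3.3
Highest Hurwicz score = 3.3 → D.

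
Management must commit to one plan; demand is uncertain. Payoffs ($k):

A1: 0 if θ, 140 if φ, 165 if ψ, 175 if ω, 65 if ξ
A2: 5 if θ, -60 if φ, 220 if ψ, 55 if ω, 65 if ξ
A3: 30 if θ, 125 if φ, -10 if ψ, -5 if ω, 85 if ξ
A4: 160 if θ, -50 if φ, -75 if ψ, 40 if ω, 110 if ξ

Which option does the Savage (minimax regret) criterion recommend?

Column bests: θ=160, φ=140, ψ=220, ω=175, ξ=110.
A1 regrets: 160, 0, 55, 0, 45 → max 160
A2 regrets: 155, 200, 0, 120, 45 → max 200
A3 regrets: 130, 15, 230, 180, 25 → max 230
A4 regrets: 0, 190, 295, 135, 0 → max 295
Smallest max regret = 160 → A1.

A1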